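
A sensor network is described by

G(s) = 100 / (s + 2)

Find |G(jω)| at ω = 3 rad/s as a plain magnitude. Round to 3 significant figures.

At s = jω = j3:
pole (s+2): 2 + j3 → |·| = √(2²+3²) = √13 ≈ 3.6056, ∠ = arctan(3/2) ≈ 56.31°
|G| = 100 / 3.6056 ≈ 27.735

27.7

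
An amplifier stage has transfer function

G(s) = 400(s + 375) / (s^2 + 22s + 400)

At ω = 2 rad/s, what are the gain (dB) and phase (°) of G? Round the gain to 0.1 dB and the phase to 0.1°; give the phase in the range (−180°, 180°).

51.5 dB, -6.0°

At s = jω = j2:
zero (s+375): 375 + j2 → |·| = √(375²+2²) = √140629 ≈ 375.01, ∠ = arctan(2/375) ≈ 0.31°
quadratic: (j2)² + 22·j2 + 400 = 396 + j44 → |·| ≈ 398.44, ∠ ≈ 6.34°
|G| = 400 · 375.01 / 398.44 ≈ 376.48
Gain = 20 log₁₀(376.48) ≈ 51.51 dB
∠G = 0.31° − 6.34° = -6.03°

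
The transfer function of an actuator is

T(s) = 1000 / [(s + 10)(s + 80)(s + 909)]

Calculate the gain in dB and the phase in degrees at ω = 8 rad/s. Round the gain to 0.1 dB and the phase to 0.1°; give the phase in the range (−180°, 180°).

-59.4 dB, -44.9°

At s = jω = j8:
pole (s+10): 10 + j8 → |·| = √(10²+8²) = √164 ≈ 12.806, ∠ = arctan(8/10) ≈ 38.66°
pole (s+80): 80 + j8 → |·| = √(80²+8²) = √6464 ≈ 80.399, ∠ = arctan(8/80) ≈ 5.71°
pole (s+909): 909 + j8 → |·| = √(909²+8²) = √826345 ≈ 909.04, ∠ = arctan(8/909) ≈ 0.50°
|T| = 1000 / 9.3594e+05 ≈ 0.0010684
Gain = 20 log₁₀(0.0010684) ≈ -59.43 dB
∠T = 0.00° − 44.87° = -44.87°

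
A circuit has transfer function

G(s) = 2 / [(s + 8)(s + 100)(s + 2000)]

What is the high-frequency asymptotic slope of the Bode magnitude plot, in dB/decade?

-60 dB/decade

Each pole contributes −20 dB/decade at high frequency; each zero contributes +20 dB/decade.
Net: 0 zero(s) − 3 pole(s) → -60 dB/decade.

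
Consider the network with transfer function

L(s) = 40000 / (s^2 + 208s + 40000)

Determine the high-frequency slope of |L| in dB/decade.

Each pole contributes −20 dB/decade at high frequency; each zero contributes +20 dB/decade.
Net: 0 zero(s) − 2 pole(s) → -40 dB/decade.

-40 dB/decade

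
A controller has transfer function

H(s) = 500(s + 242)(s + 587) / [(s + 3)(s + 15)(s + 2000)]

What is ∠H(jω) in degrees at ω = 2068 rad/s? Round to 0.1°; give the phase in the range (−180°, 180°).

-68.0°

At s = jω = j2068:
zero (s+242): 242 + j2068 → |·| = √(242²+2068²) = √4335188 ≈ 2082.1, ∠ = arctan(2068/242) ≈ 83.33°
zero (s+587): 587 + j2068 → |·| = √(587²+2068²) = √4621193 ≈ 2149.7, ∠ = arctan(2068/587) ≈ 74.15°
pole (s+3): 3 + j2068 → |·| = √(3²+2068²) = √4276633 ≈ 2068, ∠ = arctan(2068/3) ≈ 89.92°
pole (s+15): 15 + j2068 → |·| = √(15²+2068²) = √4276849 ≈ 2068.1, ∠ = arctan(2068/15) ≈ 89.58°
pole (s+2000): 2000 + j2068 → |·| = √(2000²+2068²) = √8276624 ≈ 2876.9, ∠ = arctan(2068/2000) ≈ 45.96°
∠H = 157.48° − 225.46° = -67.98°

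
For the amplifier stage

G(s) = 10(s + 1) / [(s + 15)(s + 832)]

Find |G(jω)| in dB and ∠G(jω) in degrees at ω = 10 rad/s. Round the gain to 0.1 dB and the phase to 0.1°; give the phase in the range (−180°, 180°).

-43.5 dB, 49.9°

At s = jω = j10:
zero (s+1): 1 + j10 → |·| = √(1²+10²) = √101 ≈ 10.05, ∠ = arctan(10/1) ≈ 84.29°
pole (s+15): 15 + j10 → |·| = √(15²+10²) = √325 ≈ 18.028, ∠ = arctan(10/15) ≈ 33.69°
pole (s+832): 832 + j10 → |·| = √(832²+10²) = √692324 ≈ 832.06, ∠ = arctan(10/832) ≈ 0.69°
|G| = 10 · 10.05 / 15000 ≈ 0.0067
Gain = 20 log₁₀(0.0067) ≈ -43.48 dB
∠G = 84.29° − 34.38° = 49.91°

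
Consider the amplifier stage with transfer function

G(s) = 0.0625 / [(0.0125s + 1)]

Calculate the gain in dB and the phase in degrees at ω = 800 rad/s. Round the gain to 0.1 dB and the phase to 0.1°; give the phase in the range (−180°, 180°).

At ω = 800 rad/s:
pole (1 + j800·0.0125) = 1 + j10 → |·| ≈ 10.05, ∠ ≈ 84.29°
|G| = 0.0625 · 1 / (10.05) ≈ 0.0062189
Gain = 20 log₁₀(0.0062189) ≈ -44.13 dB
∠G = (0°) − (84.29°) = -84.29°

-44.1 dB, -84.3°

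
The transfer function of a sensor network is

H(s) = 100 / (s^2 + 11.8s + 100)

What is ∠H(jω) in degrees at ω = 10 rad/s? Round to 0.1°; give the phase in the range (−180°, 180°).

At s = jω = j10:
quadratic: (j10)² + 11.8·j10 + 100 = 0 + j118 → |·| ≈ 118, ∠ ≈ 90.00°
∠H = 0.00° − 90.00° = -90.00°

-90.0°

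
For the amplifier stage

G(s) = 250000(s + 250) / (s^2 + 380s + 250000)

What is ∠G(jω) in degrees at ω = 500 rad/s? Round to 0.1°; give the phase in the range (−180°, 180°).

-26.6°

At s = jω = j500:
zero (s+250): 250 + j500 → |·| = √(250²+500²) = √312500 ≈ 559.02, ∠ = arctan(500/250) ≈ 63.43°
quadratic: (j500)² + 380·j500 + 250000 = 0 + j190000 → |·| ≈ 1.9e+05, ∠ ≈ 90.00°
∠G = 63.43° − 90.00° = -26.57°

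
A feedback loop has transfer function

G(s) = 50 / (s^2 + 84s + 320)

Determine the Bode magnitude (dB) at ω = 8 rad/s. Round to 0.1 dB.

-23.2 dB

Substitute s = j8:
Numerator: 50 = 50 + j0
Denominator: (j8)^2 + 84(j8) + 320 = 256 + j672
|N| = √(50² + 0²) ≈ 50, ∠N ≈ 0.00°
|D| = √(256² + 672²) ≈ 719.11, ∠D ≈ 69.15°
|G| = 50 / 719.11 ≈ 0.06953
Gain = 20 log₁₀(0.06953) ≈ -23.16 dB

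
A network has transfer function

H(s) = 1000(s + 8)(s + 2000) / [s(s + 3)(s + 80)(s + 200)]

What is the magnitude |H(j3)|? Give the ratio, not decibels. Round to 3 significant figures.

At s = jω = j3:
zero (s+8): 8 + j3 → |·| = √(8²+3²) = √73 ≈ 8.544, ∠ = arctan(3/8) ≈ 20.56°
zero (s+2000): 2000 + j3 → |·| = √(2000²+3²) = √4000009 ≈ 2000, ∠ = arctan(3/2000) ≈ 0.09°
pole (s+3): 3 + j3 → |·| = √(3²+3²) = √18 ≈ 4.2426, ∠ = arctan(3/3) ≈ 45.00°
pole (s+80): 80 + j3 → |·| = √(80²+3²) = √6409 ≈ 80.056, ∠ = arctan(3/80) ≈ 2.15°
pole (s+200): 200 + j3 → |·| = √(200²+3²) = √40009 ≈ 200.02, ∠ = arctan(3/200) ≈ 0.86°
pole at origin: |s| = 3, ∠ = 90.00° (in denominator)
|H| = 1000 · 17088 / 2.0381e+05 ≈ 83.843

83.8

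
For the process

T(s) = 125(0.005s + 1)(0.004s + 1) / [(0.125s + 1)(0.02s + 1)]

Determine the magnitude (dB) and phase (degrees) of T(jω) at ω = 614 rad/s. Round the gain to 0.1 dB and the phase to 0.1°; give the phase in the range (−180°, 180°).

At ω = 614 rad/s:
zero (1 + j614·0.005) = 1 + j3.07 → |·| ≈ 3.2288, ∠ ≈ 71.96°
zero (1 + j614·0.004) = 1 + j2.456 → |·| ≈ 2.6518, ∠ ≈ 67.85°
pole (1 + j614·0.125) = 1 + j76.75 → |·| ≈ 76.757, ∠ ≈ 89.25°
pole (1 + j614·0.02) = 1 + j12.28 → |·| ≈ 12.321, ∠ ≈ 85.34°
|T| = 125 · 3.2288 · 2.6518 / (76.757 · 12.321) ≈ 1.1317
Gain = 20 log₁₀(1.1317) ≈ 1.07 dB
∠T = (71.96° + 67.85°) − (89.25° + 85.34°) = -34.78°

1.1 dB, -34.8°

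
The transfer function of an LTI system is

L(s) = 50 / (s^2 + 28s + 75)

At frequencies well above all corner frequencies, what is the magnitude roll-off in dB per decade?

-40 dB/decade

Each pole contributes −20 dB/decade at high frequency; each zero contributes +20 dB/decade.
Net: 0 zero(s) − 2 pole(s) → -40 dB/decade.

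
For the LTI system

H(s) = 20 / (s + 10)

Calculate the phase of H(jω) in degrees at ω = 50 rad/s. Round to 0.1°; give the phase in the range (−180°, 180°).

-78.7°

Substitute s = j50:
Numerator: 20 = 20 + j0
Denominator: (j50) + 10 = 10 + j50
|N| = √(20² + 0²) ≈ 20, ∠N ≈ 0.00°
|D| = √(10² + 50²) ≈ 50.99, ∠D ≈ 78.69°
∠H = 0.00° − 78.69° = -78.69°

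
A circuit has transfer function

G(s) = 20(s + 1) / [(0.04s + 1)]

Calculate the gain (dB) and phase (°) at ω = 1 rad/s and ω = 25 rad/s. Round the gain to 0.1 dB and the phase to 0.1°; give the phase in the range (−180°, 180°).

ω = 1: 29.0 dB, 42.7°; ω = 25: 51.0 dB, 42.7°

At ω = 1 rad/s:
zero (1 + j1·1) = 1 + j1 → |·| ≈ 1.4142, ∠ ≈ 45.00°
pole (1 + j1·0.04) = 1 + j0.04 → |·| ≈ 1.0008, ∠ ≈ 2.29°
|G| = 20 · 1.4142 / (1.0008) ≈ 28.261
Gain = 20 log₁₀(28.261) ≈ 29.02 dB
∠G = (45.00°) − (2.29°) = 42.71°

At ω = 25 rad/s:
zero (1 + j25·1) = 1 + j25 → |·| ≈ 25.02, ∠ ≈ 87.71°
pole (1 + j25·0.04) = 1 + j1 → |·| ≈ 1.4142, ∠ ≈ 45.00°
|G| = 20 · 25.02 / (1.4142) ≈ 353.84
Gain = 20 log₁₀(353.84) ≈ 50.98 dB
∠G = (87.71°) − (45.00°) = 42.71°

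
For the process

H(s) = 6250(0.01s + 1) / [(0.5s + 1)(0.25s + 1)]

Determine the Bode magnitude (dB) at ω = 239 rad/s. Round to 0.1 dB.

7.1 dB

At ω = 239 rad/s:
zero (1 + j239·0.01) = 1 + j2.39 → |·| ≈ 2.5908, ∠ ≈ 67.30°
pole (1 + j239·0.5) = 1 + j119.5 → |·| ≈ 119.5, ∠ ≈ 89.52°
pole (1 + j239·0.25) = 1 + j59.75 → |·| ≈ 59.758, ∠ ≈ 89.04°
|H| = 6250 · 2.5908 / (119.5 · 59.758) ≈ 2.2675
Gain = 20 log₁₀(2.2675) ≈ 7.11 dB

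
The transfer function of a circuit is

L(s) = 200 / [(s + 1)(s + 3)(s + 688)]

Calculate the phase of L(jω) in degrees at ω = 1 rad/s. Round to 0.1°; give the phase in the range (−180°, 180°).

-63.5°

At s = jω = j1:
pole (s+1): 1 + j1 → |·| = √(1²+1²) = √2 ≈ 1.4142, ∠ = arctan(1/1) ≈ 45.00°
pole (s+3): 3 + j1 → |·| = √(3²+1²) = √10 ≈ 3.1623, ∠ = arctan(1/3) ≈ 18.43°
pole (s+688): 688 + j1 → |·| = √(688²+1²) = √473345 ≈ 688, ∠ = arctan(1/688) ≈ 0.08°
∠L = 0.00° − 63.51° = -63.51°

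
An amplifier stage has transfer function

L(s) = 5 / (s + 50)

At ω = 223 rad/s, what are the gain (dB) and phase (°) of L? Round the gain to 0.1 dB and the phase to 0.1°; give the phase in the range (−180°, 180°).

Substitute s = j223:
Numerator: 5 = 5 + j0
Denominator: (j223) + 50 = 50 + j223
|N| = √(5² + 0²) ≈ 5, ∠N ≈ 0.00°
|D| = √(50² + 223²) ≈ 228.54, ∠D ≈ 77.36°
|L| = 5 / 228.54 ≈ 0.021878
Gain = 20 log₁₀(0.021878) ≈ -33.20 dB
∠L = 0.00° − 77.36° = -77.36°

-33.2 dB, -77.4°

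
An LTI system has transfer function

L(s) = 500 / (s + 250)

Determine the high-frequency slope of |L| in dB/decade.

Each pole contributes −20 dB/decade at high frequency; each zero contributes +20 dB/decade.
Net: 0 zero(s) − 1 pole(s) → -20 dB/decade.

-20 dB/decade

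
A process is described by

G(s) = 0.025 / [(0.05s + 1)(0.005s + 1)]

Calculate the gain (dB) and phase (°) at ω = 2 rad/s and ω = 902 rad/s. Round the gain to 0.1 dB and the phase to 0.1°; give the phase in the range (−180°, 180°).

At ω = 2 rad/s:
pole (1 + j2·0.05) = 1 + j0.1 → |·| ≈ 1.005, ∠ ≈ 5.71°
pole (1 + j2·0.005) = 1 + j0.01 → |·| ≈ 1, ∠ ≈ 0.57°
|G| = 0.025 · 1 / (1.005 · 1) ≈ 0.024876
Gain = 20 log₁₀(0.024876) ≈ -32.08 dB
∠G = (0°) − (5.71° + 0.57°) = -6.28°

At ω = 902 rad/s:
pole (1 + j902·0.05) = 1 + j45.1 → |·| ≈ 45.111, ∠ ≈ 88.73°
pole (1 + j902·0.005) = 1 + j4.51 → |·| ≈ 4.6195, ∠ ≈ 77.50°
|G| = 0.025 · 1 / (45.111 · 4.6195) ≈ 0.00011997
Gain = 20 log₁₀(0.00011997) ≈ -78.42 dB
∠G = (0°) − (88.73° + 77.50°) = -166.23°

ω = 2: -32.1 dB, -6.3°; ω = 902: -78.4 dB, -166.2°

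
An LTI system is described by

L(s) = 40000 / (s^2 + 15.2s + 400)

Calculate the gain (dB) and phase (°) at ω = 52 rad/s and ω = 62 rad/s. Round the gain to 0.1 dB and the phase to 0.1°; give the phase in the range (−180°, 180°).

ω = 52: 24.3 dB, -161.1°; ω = 62: 21.0 dB, -164.7°

At s = jω = j52:
quadratic: (j52)² + 15.2·j52 + 400 = -2304 + j790.4 → |·| ≈ 2435.8, ∠ ≈ 161.07°
|L| = 40000 / 2435.8 ≈ 16.422
Gain = 20 log₁₀(16.422) ≈ 24.31 dB
∠L = 0.00° − 161.07° = -161.07°

At s = jω = j62:
quadratic: (j62)² + 15.2·j62 + 400 = -3444 + j942.4 → |·| ≈ 3570.6, ∠ ≈ 164.70°
|L| = 40000 / 3570.6 ≈ 11.203
Gain = 20 log₁₀(11.203) ≈ 20.99 dB
∠L = 0.00° − 164.70° = -164.70°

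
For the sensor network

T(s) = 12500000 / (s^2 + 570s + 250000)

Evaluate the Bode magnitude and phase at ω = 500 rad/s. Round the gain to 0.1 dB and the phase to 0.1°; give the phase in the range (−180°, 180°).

32.8 dB, -90.0°

At s = jω = j500:
quadratic: (j500)² + 570·j500 + 250000 = 0 + j285000 → |·| ≈ 2.85e+05, ∠ ≈ 90.00°
|T| = 12500000 / 2.85e+05 ≈ 43.86
Gain = 20 log₁₀(43.86) ≈ 32.84 dB
∠T = 0.00° − 90.00° = -90.00°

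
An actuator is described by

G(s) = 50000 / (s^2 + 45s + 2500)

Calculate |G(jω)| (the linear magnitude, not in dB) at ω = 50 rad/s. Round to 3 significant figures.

At s = jω = j50:
quadratic: (j50)² + 45·j50 + 2500 = 0 + j2250 → |·| ≈ 2250, ∠ ≈ 90.00°
|G| = 50000 / 2250 ≈ 22.222

22.2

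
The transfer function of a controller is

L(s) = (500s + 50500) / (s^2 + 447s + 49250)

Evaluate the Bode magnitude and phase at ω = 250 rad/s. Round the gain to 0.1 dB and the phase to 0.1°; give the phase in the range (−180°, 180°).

1.6 dB, -28.8°

Substitute s = j250:
Numerator: 500(j250) + 50500 = 50500 + j125000
Denominator: (j250)^2 + 447(j250) + 49250 = -13250 + j111750
|N| = √(50500² + 125000²) ≈ 1.3482e+05, ∠N ≈ 68.00°
|D| = √(13250² + 111750²) ≈ 1.1253e+05, ∠D ≈ 96.76°
|L| = 1.3482e+05 / 1.1253e+05 ≈ 1.1981
Gain = 20 log₁₀(1.1981) ≈ 1.57 dB
∠L = 68.00° − 96.76° = -28.76°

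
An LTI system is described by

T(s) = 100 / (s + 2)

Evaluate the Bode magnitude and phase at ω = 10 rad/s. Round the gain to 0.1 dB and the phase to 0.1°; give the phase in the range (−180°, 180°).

19.8 dB, -78.7°

Substitute s = j10:
Numerator: 100 = 100 + j0
Denominator: (j10) + 2 = 2 + j10
|N| = √(100² + 0²) ≈ 100, ∠N ≈ 0.00°
|D| = √(2² + 10²) ≈ 10.198, ∠D ≈ 78.69°
|T| = 100 / 10.198 ≈ 9.8058
Gain = 20 log₁₀(9.8058) ≈ 19.83 dB
∠T = 0.00° − 78.69° = -78.69°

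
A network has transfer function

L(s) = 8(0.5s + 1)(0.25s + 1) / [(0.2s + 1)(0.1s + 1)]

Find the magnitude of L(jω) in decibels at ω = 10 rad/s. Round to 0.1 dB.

At ω = 10 rad/s:
zero (1 + j10·0.5) = 1 + j5 → |·| ≈ 5.099, ∠ ≈ 78.69°
zero (1 + j10·0.25) = 1 + j2.5 → |·| ≈ 2.6926, ∠ ≈ 68.20°
pole (1 + j10·0.2) = 1 + j2 → |·| ≈ 2.2361, ∠ ≈ 63.43°
pole (1 + j10·0.1) = 1 + j1 → |·| ≈ 1.4142, ∠ ≈ 45.00°
|L| = 8 · 5.099 · 2.6926 / (2.2361 · 1.4142) ≈ 34.733
Gain = 20 log₁₀(34.733) ≈ 30.81 dB

30.8 dB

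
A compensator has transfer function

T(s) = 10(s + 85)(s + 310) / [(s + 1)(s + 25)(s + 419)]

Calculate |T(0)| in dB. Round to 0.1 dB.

28.0 dB

T(0) = 10·85·310 / (1·25·419) ≈ 25.155
20 log₁₀(25.155) ≈ 28.01 dB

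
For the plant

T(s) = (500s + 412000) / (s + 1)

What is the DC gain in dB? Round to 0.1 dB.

112.3 dB

T(0) = 412000 / 1 = 4.12e+05
20 log₁₀(4.12e+05) ≈ 112.30 dB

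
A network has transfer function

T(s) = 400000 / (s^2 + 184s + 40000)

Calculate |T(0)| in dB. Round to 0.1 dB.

20.0 dB

T(0) = 400000 / 40000 = 10
20 log₁₀(10) ≈ 20.00 dB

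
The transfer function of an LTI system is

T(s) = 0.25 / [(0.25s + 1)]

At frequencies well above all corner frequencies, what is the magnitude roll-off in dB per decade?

-20 dB/decade

Each pole contributes −20 dB/decade at high frequency; each zero contributes +20 dB/decade.
Net: 0 zero(s) − 1 pole(s) → -20 dB/decade.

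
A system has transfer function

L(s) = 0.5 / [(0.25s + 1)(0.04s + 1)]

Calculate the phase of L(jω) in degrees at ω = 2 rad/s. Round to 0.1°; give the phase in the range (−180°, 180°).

At ω = 2 rad/s:
pole (1 + j2·0.25) = 1 + j0.5 → |·| ≈ 1.118, ∠ ≈ 26.57°
pole (1 + j2·0.04) = 1 + j0.08 → |·| ≈ 1.0032, ∠ ≈ 4.57°
∠L = (0°) − (26.57° + 4.57°) = -31.14°

-31.1°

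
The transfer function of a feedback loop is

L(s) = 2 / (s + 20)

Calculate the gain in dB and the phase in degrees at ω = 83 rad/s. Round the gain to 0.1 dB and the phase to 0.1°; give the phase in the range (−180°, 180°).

-32.6 dB, -76.5°

Substitute s = j83:
Numerator: 2 = 2 + j0
Denominator: (j83) + 20 = 20 + j83
|N| = √(2² + 0²) ≈ 2, ∠N ≈ 0.00°
|D| = √(20² + 83²) ≈ 85.376, ∠D ≈ 76.45°
|L| = 2 / 85.376 ≈ 0.023426
Gain = 20 log₁₀(0.023426) ≈ -32.61 dB
∠L = 0.00° − 76.45° = -76.45°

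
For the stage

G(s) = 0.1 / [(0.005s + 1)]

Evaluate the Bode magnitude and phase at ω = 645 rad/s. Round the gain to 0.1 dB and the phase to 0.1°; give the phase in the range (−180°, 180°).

At ω = 645 rad/s:
pole (1 + j645·0.005) = 1 + j3.225 → |·| ≈ 3.3765, ∠ ≈ 72.77°
|G| = 0.1 · 1 / (3.3765) ≈ 0.029616
Gain = 20 log₁₀(0.029616) ≈ -30.57 dB
∠G = (0°) − (72.77°) = -72.77°

-30.6 dB, -72.8°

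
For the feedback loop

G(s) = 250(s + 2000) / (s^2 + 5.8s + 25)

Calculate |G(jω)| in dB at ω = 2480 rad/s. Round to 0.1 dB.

At s = jω = j2480:
zero (s+2000): 2000 + j2480 → |·| = √(2000²+2480²) = √10150400 ≈ 3186, ∠ = arctan(2480/2000) ≈ 51.12°
quadratic: (j2480)² + 5.8·j2480 + 25 = -6150375 + j14384 → |·| ≈ 6.1504e+06, ∠ ≈ 179.87°
|G| = 250 · 3186 / 6.1504e+06 ≈ 0.1295
Gain = 20 log₁₀(0.1295) ≈ -17.75 dB

-17.8 dB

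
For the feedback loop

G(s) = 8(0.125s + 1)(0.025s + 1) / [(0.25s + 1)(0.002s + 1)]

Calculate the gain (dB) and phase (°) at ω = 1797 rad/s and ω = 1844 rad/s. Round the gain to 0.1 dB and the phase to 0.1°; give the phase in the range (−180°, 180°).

At ω = 1797 rad/s:
zero (1 + j1797·0.125) = 1 + j224.625 → |·| ≈ 224.63, ∠ ≈ 89.74°
zero (1 + j1797·0.025) = 1 + j44.925 → |·| ≈ 44.936, ∠ ≈ 88.72°
pole (1 + j1797·0.25) = 1 + j449.25 → |·| ≈ 449.25, ∠ ≈ 89.87°
pole (1 + j1797·0.002) = 1 + j3.594 → |·| ≈ 3.7305, ∠ ≈ 74.45°
|G| = 8 · 224.63 · 44.936 / (449.25 · 3.7305) ≈ 48.183
Gain = 20 log₁₀(48.183) ≈ 33.66 dB
∠G = (89.74° + 88.72°) − (89.87° + 74.45°) = 14.14°

At ω = 1844 rad/s:
zero (1 + j1844·0.125) = 1 + j230.5 → |·| ≈ 230.5, ∠ ≈ 89.75°
zero (1 + j1844·0.025) = 1 + j46.1 → |·| ≈ 46.111, ∠ ≈ 88.76°
pole (1 + j1844·0.25) = 1 + j461 → |·| ≈ 461, ∠ ≈ 89.88°
pole (1 + j1844·0.002) = 1 + j3.688 → |·| ≈ 3.8212, ∠ ≈ 74.83°
|G| = 8 · 230.5 · 46.111 / (461 · 3.8212) ≈ 48.269
Gain = 20 log₁₀(48.269) ≈ 33.67 dB
∠G = (89.75° + 88.76°) − (89.88° + 74.83°) = 13.80°

ω = 1797: 33.7 dB, 14.1°; ω = 1844: 33.7 dB, 13.8°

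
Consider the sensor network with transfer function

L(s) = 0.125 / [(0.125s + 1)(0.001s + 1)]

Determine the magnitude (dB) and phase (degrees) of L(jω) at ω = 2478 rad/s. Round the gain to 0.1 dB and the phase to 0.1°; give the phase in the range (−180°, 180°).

At ω = 2478 rad/s:
pole (1 + j2478·0.125) = 1 + j309.75 → |·| ≈ 309.75, ∠ ≈ 89.82°
pole (1 + j2478·0.001) = 1 + j2.478 → |·| ≈ 2.6722, ∠ ≈ 68.02°
|L| = 0.125 · 1 / (309.75 · 2.6722) ≈ 0.00015102
Gain = 20 log₁₀(0.00015102) ≈ -76.42 dB
∠L = (0°) − (89.82° + 68.02°) = -157.84°

-76.4 dB, -157.8°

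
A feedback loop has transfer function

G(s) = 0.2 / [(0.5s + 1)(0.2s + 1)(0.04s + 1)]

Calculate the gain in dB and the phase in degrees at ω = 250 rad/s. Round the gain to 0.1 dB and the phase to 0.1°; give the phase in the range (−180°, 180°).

-109.9 dB, 97.3°

At ω = 250 rad/s:
pole (1 + j250·0.5) = 1 + j125 → |·| ≈ 125, ∠ ≈ 89.54°
pole (1 + j250·0.2) = 1 + j50 → |·| ≈ 50.01, ∠ ≈ 88.85°
pole (1 + j250·0.04) = 1 + j10 → |·| ≈ 10.05, ∠ ≈ 84.29°
|G| = 0.2 · 1 / (125 · 50.01 · 10.05) ≈ 3.1834e-06
Gain = 20 log₁₀(3.1834e-06) ≈ -109.94 dB
∠G = (0°) − (89.54° + 88.85° + 84.29°) = -262.68° ≡ 97.32° (principal value)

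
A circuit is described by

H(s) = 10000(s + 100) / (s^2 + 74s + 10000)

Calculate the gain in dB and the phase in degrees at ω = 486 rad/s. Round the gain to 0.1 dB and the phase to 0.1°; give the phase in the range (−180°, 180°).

At s = jω = j486:
zero (s+100): 100 + j486 → |·| = √(100²+486²) = √246196 ≈ 496.18, ∠ = arctan(486/100) ≈ 78.37°
quadratic: (j486)² + 74·j486 + 10000 = -226196 + j35964 → |·| ≈ 2.2904e+05, ∠ ≈ 170.97°
|H| = 10000 · 496.18 / 2.2904e+05 ≈ 21.663
Gain = 20 log₁₀(21.663) ≈ 26.71 dB
∠H = 78.37° − 170.97° = -92.60°

26.7 dB, -92.6°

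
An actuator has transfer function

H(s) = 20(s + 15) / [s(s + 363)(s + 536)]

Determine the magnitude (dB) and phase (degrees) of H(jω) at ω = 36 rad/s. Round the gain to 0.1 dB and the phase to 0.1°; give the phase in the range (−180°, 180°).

-79.1 dB, -32.1°

At s = jω = j36:
zero (s+15): 15 + j36 → |·| = √(15²+36²) = √1521 ≈ 39, ∠ = arctan(36/15) ≈ 67.38°
pole (s+363): 363 + j36 → |·| = √(363²+36²) = √133065 ≈ 364.78, ∠ = arctan(36/363) ≈ 5.66°
pole (s+536): 536 + j36 → |·| = √(536²+36²) = √288592 ≈ 537.21, ∠ = arctan(36/536) ≈ 3.84°
pole at origin: |s| = 36, ∠ = 90.00° (in denominator)
|H| = 20 · 39 / 7.0547e+06 ≈ 0.00011056
Gain = 20 log₁₀(0.00011056) ≈ -79.13 dB
∠H = 67.38° − 99.50° = -32.12°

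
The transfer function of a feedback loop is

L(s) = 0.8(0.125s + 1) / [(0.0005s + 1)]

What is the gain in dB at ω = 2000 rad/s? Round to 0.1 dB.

43.0 dB

At ω = 2000 rad/s:
zero (1 + j2000·0.125) = 1 + j250 → |·| ≈ 250, ∠ ≈ 89.77°
pole (1 + j2000·0.0005) = 1 + j1 → |·| ≈ 1.4142, ∠ ≈ 45.00°
|L| = 0.8 · 250 / (1.4142) ≈ 141.42
Gain = 20 log₁₀(141.42) ≈ 43.01 dB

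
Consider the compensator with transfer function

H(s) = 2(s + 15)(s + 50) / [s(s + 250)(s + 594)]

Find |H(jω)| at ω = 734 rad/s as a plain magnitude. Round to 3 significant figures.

At s = jω = j734:
zero (s+15): 15 + j734 → |·| = √(15²+734²) = √538981 ≈ 734.15, ∠ = arctan(734/15) ≈ 88.83°
zero (s+50): 50 + j734 → |·| = √(50²+734²) = √541256 ≈ 735.7, ∠ = arctan(734/50) ≈ 86.10°
pole (s+250): 250 + j734 → |·| = √(250²+734²) = √601256 ≈ 775.41, ∠ = arctan(734/250) ≈ 71.19°
pole (s+594): 594 + j734 → |·| = √(594²+734²) = √891592 ≈ 944.24, ∠ = arctan(734/594) ≈ 51.02°
pole at origin: |s| = 734, ∠ = 90.00° (in denominator)
|H| = 2 · 5.4011e+05 / 5.3742e+08 ≈ 0.00201

0.00201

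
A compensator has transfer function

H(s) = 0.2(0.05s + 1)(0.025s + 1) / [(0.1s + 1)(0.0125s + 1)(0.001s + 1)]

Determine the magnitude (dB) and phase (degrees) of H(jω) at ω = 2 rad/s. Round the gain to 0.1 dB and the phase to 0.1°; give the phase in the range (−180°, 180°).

At ω = 2 rad/s:
zero (1 + j2·0.05) = 1 + j0.1 → |·| ≈ 1.005, ∠ ≈ 5.71°
zero (1 + j2·0.025) = 1 + j0.05 → |·| ≈ 1.0012, ∠ ≈ 2.86°
pole (1 + j2·0.1) = 1 + j0.2 → |·| ≈ 1.0198, ∠ ≈ 11.31°
pole (1 + j2·0.0125) = 1 + j0.025 → |·| ≈ 1.0003, ∠ ≈ 1.43°
pole (1 + j2·0.001) = 1 + j0.002 → |·| ≈ 1, ∠ ≈ 0.11°
|H| = 0.2 · 1.005 · 1.0012 / (1.0198 · 1.0003 · 1) ≈ 0.19727
Gain = 20 log₁₀(0.19727) ≈ -14.10 dB
∠H = (5.71° + 2.86°) − (11.31° + 1.43° + 0.11°) = -4.28°

-14.1 dB, -4.3°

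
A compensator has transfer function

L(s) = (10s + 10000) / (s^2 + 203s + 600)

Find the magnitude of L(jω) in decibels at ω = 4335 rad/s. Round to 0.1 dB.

-52.5 dB

Substitute s = j4335:
Numerator: 10(j4335) + 10000 = 10000 + j43350
Denominator: (j4335)^2 + 203(j4335) + 600 = -18791625 + j880005
|N| = √(10000² + 43350²) ≈ 44488, ∠N ≈ 77.01°
|D| = √(18791625² + 880005²) ≈ 1.8812e+07, ∠D ≈ 177.32°
|L| = 44488 / 1.8812e+07 ≈ 0.0023649
Gain = 20 log₁₀(0.0023649) ≈ -52.52 dB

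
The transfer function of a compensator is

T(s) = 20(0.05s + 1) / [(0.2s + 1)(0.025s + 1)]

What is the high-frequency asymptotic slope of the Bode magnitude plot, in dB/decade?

Each pole contributes −20 dB/decade at high frequency; each zero contributes +20 dB/decade.
Net: 1 zero(s) − 2 pole(s) → -20 dB/decade.

-20 dB/decade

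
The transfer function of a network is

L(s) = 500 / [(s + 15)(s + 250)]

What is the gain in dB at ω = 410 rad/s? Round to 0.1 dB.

-51.9 dB

At s = jω = j410:
pole (s+15): 15 + j410 → |·| = √(15²+410²) = √168325 ≈ 410.27, ∠ = arctan(410/15) ≈ 87.90°
pole (s+250): 250 + j410 → |·| = √(250²+410²) = √230600 ≈ 480.21, ∠ = arctan(410/250) ≈ 58.63°
|L| = 500 / 1.9702e+05 ≈ 0.0025378
Gain = 20 log₁₀(0.0025378) ≈ -51.91 dB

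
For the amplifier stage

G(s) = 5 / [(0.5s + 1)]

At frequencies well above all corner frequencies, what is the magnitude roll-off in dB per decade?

-20 dB/decade

Each pole contributes −20 dB/decade at high frequency; each zero contributes +20 dB/decade.
Net: 0 zero(s) − 1 pole(s) → -20 dB/decade.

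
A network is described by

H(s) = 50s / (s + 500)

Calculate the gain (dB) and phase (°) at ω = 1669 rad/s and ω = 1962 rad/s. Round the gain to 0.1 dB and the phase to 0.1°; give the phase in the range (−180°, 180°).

At s = jω = j1669:
zero at origin: s = j1669 → |·| = 1669, ∠ = 90.00°
pole (s+500): 500 + j1669 → |·| = √(500²+1669²) = √3035561 ≈ 1742.3, ∠ = arctan(1669/500) ≈ 73.32°
|H| = 50 · 1669 / 1742.3 ≈ 47.896
Gain = 20 log₁₀(47.896) ≈ 33.61 dB
∠H = 90.00° − 73.32° = 16.68°

At s = jω = j1962:
zero at origin: s = j1962 → |·| = 1962, ∠ = 90.00°
pole (s+500): 500 + j1962 → |·| = √(500²+1962²) = √4099444 ≈ 2024.7, ∠ = arctan(1962/500) ≈ 75.70°
|H| = 50 · 1962 / 2024.7 ≈ 48.452
Gain = 20 log₁₀(48.452) ≈ 33.71 dB
∠H = 90.00° − 75.70° = 14.30°

ω = 1669: 33.6 dB, 16.7°; ω = 1962: 33.7 dB, 14.3°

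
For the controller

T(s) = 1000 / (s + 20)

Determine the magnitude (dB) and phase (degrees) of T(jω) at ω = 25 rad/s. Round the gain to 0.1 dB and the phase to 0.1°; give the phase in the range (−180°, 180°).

At s = jω = j25:
pole (s+20): 20 + j25 → |·| = √(20²+25²) = √1025 ≈ 32.016, ∠ = arctan(25/20) ≈ 51.34°
|T| = 1000 / 32.016 ≈ 31.234
Gain = 20 log₁₀(31.234) ≈ 29.89 dB
∠T = 0.00° − 51.34° = -51.34°

29.9 dB, -51.3°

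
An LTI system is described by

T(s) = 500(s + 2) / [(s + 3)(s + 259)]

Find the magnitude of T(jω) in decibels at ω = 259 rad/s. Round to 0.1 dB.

2.7 dB

At s = jω = j259:
zero (s+2): 2 + j259 → |·| = √(2²+259²) = √67085 ≈ 259.01, ∠ = arctan(259/2) ≈ 89.56°
pole (s+3): 3 + j259 → |·| = √(3²+259²) = √67090 ≈ 259.02, ∠ = arctan(259/3) ≈ 89.34°
pole (s+259): 259 + j259 → |·| = √(259²+259²) = √134162 ≈ 366.28, ∠ = arctan(259/259) ≈ 45.00°
|T| = 500 · 259.01 / 94874 ≈ 1.365
Gain = 20 log₁₀(1.365) ≈ 2.70 dB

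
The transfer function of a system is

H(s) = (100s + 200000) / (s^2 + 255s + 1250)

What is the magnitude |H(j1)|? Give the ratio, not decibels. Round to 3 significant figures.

157

Substitute s = j1:
Numerator: 100(j1) + 200000 = 200000 + j100
Denominator: (j1)^2 + 255(j1) + 1250 = 1249 + j255
|N| = √(200000² + 100²) ≈ 2e+05, ∠N ≈ 0.03°
|D| = √(1249² + 255²) ≈ 1274.8, ∠D ≈ 11.54°
|H| = 2e+05 / 1274.8 ≈ 156.89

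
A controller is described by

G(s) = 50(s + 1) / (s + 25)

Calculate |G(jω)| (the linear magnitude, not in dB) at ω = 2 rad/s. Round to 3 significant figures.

At s = jω = j2:
zero (s+1): 1 + j2 → |·| = √(1²+2²) = √5 ≈ 2.2361, ∠ = arctan(2/1) ≈ 63.43°
pole (s+25): 25 + j2 → |·| = √(25²+2²) = √629 ≈ 25.08, ∠ = arctan(2/25) ≈ 4.57°
|G| = 50 · 2.2361 / 25.08 ≈ 4.4579

4.46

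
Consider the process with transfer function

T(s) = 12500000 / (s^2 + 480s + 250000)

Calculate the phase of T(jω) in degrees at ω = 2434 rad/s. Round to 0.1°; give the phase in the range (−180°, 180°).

-168.4°

At s = jω = j2434:
quadratic: (j2434)² + 480·j2434 + 250000 = -5674356 + j1168320 → |·| ≈ 5.7934e+06, ∠ ≈ 168.37°
∠T = 0.00° − 168.37° = -168.37°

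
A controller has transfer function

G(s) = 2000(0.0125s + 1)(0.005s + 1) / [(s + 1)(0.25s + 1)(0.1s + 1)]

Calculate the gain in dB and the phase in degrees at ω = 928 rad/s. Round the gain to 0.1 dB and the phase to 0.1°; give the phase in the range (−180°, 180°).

At ω = 928 rad/s:
zero (1 + j928·0.0125) = 1 + j11.6 → |·| ≈ 11.643, ∠ ≈ 85.07°
zero (1 + j928·0.005) = 1 + j4.64 → |·| ≈ 4.7465, ∠ ≈ 77.84°
pole (1 + j928·1) = 1 + j928 → |·| ≈ 928, ∠ ≈ 89.94°
pole (1 + j928·0.25) = 1 + j232 → |·| ≈ 232, ∠ ≈ 89.75°
pole (1 + j928·0.1) = 1 + j92.8 → |·| ≈ 92.805, ∠ ≈ 89.38°
|G| = 2000 · 11.643 · 4.7465 / (928 · 232 · 92.805) ≈ 0.0055317
Gain = 20 log₁₀(0.0055317) ≈ -45.14 dB
∠G = (85.07° + 77.84°) − (89.94° + 89.75° + 89.38°) = -106.16°

-45.1 dB, -106.2°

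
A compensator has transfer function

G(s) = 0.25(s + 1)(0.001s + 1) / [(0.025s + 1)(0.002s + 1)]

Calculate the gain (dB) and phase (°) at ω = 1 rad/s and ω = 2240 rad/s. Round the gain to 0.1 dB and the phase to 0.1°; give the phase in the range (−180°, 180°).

ω = 1: -9.0 dB, 43.5°; ω = 2240: 14.6 dB, -10.5°

At ω = 1 rad/s:
zero (1 + j1·1) = 1 + j1 → |·| ≈ 1.4142, ∠ ≈ 45.00°
zero (1 + j1·0.001) = 1 + j0.001 → |·| ≈ 1, ∠ ≈ 0.06°
pole (1 + j1·0.025) = 1 + j0.025 → |·| ≈ 1.0003, ∠ ≈ 1.43°
pole (1 + j1·0.002) = 1 + j0.002 → |·| ≈ 1, ∠ ≈ 0.11°
|G| = 0.25 · 1.4142 · 1 / (1.0003 · 1) ≈ 0.35344
Gain = 20 log₁₀(0.35344) ≈ -9.03 dB
∠G = (45.00° + 0.06°) − (1.43° + 0.11°) = 43.52°

At ω = 2240 rad/s:
zero (1 + j2240·1) = 1 + j2240 → |·| ≈ 2240, ∠ ≈ 89.97°
zero (1 + j2240·0.001) = 1 + j2.24 → |·| ≈ 2.4531, ∠ ≈ 65.94°
pole (1 + j2240·0.025) = 1 + j56 → |·| ≈ 56.009, ∠ ≈ 88.98°
pole (1 + j2240·0.002) = 1 + j4.48 → |·| ≈ 4.5903, ∠ ≈ 77.42°
|G| = 0.25 · 2240 · 2.4531 / (56.009 · 4.5903) ≈ 5.3432
Gain = 20 log₁₀(5.3432) ≈ 14.56 dB
∠G = (89.97° + 65.94°) − (88.98° + 77.42°) = -10.49°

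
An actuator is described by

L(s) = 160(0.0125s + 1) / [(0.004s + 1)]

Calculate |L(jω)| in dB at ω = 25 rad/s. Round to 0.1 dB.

At ω = 25 rad/s:
zero (1 + j25·0.0125) = 1 + j0.3125 → |·| ≈ 1.0477, ∠ ≈ 17.35°
pole (1 + j25·0.004) = 1 + j0.1 → |·| ≈ 1.005, ∠ ≈ 5.71°
|L| = 160 · 1.0477 / (1.005) ≈ 166.8
Gain = 20 log₁₀(166.8) ≈ 44.44 dB

44.4 dB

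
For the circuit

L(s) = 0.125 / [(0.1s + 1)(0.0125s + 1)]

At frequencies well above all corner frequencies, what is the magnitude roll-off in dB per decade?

Each pole contributes −20 dB/decade at high frequency; each zero contributes +20 dB/decade.
Net: 0 zero(s) − 2 pole(s) → -40 dB/decade.

-40 dB/decade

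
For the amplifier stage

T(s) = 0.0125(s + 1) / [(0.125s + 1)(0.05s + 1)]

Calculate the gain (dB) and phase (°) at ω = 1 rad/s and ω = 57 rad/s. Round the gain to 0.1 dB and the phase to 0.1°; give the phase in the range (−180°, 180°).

ω = 1: -35.1 dB, 35.0°; ω = 57: -29.7 dB, -63.7°

At ω = 1 rad/s:
zero (1 + j1·1) = 1 + j1 → |·| ≈ 1.4142, ∠ ≈ 45.00°
pole (1 + j1·0.125) = 1 + j0.125 → |·| ≈ 1.0078, ∠ ≈ 7.13°
pole (1 + j1·0.05) = 1 + j0.05 → |·| ≈ 1.0012, ∠ ≈ 2.86°
|T| = 0.0125 · 1.4142 / (1.0078 · 1.0012) ≈ 0.01752
Gain = 20 log₁₀(0.01752) ≈ -35.13 dB
∠T = (45.00°) − (7.13° + 2.86°) = 35.01°

At ω = 57 rad/s:
zero (1 + j57·1) = 1 + j57 → |·| ≈ 57.009, ∠ ≈ 88.99°
pole (1 + j57·0.125) = 1 + j7.125 → |·| ≈ 7.1948, ∠ ≈ 82.01°
pole (1 + j57·0.05) = 1 + j2.85 → |·| ≈ 3.0203, ∠ ≈ 70.67°
|T| = 0.0125 · 57.009 / (7.1948 · 3.0203) ≈ 0.032793
Gain = 20 log₁₀(0.032793) ≈ -29.68 dB
∠T = (88.99°) − (82.01° + 70.67°) = -63.69°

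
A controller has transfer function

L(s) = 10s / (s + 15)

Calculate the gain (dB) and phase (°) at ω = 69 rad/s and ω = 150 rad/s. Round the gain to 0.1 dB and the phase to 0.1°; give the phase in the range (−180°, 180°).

ω = 69: 19.8 dB, 12.3°; ω = 150: 20.0 dB, 5.7°

At s = jω = j69:
zero at origin: s = j69 → |·| = 69, ∠ = 90.00°
pole (s+15): 15 + j69 → |·| = √(15²+69²) = √4986 ≈ 70.612, ∠ = arctan(69/15) ≈ 77.74°
|L| = 10 · 69 / 70.612 ≈ 9.7717
Gain = 20 log₁₀(9.7717) ≈ 19.80 dB
∠L = 90.00° − 77.74° = 12.26°

At s = jω = j150:
zero at origin: s = j150 → |·| = 150, ∠ = 90.00°
pole (s+15): 15 + j150 → |·| = √(15²+150²) = √22725 ≈ 150.75, ∠ = arctan(150/15) ≈ 84.29°
|L| = 10 · 150 / 150.75 ≈ 9.9502
Gain = 20 log₁₀(9.9502) ≈ 19.96 dB
∠L = 90.00° − 84.29° = 5.71°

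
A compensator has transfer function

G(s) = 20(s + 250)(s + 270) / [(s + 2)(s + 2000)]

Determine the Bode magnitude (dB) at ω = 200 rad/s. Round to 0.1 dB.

At s = jω = j200:
zero (s+250): 250 + j200 → |·| = √(250²+200²) = √102500 ≈ 320.16, ∠ = arctan(200/250) ≈ 38.66°
zero (s+270): 270 + j200 → |·| = √(270²+200²) = √112900 ≈ 336.01, ∠ = arctan(200/270) ≈ 36.53°
pole (s+2): 2 + j200 → |·| = √(2²+200²) = √40004 ≈ 200.01, ∠ = arctan(200/2) ≈ 89.43°
pole (s+2000): 2000 + j200 → |·| = √(2000²+200²) = √4040000 ≈ 2010, ∠ = arctan(200/2000) ≈ 5.71°
|G| = 20 · 1.0758e+05 / 4.0202e+05 ≈ 5.352
Gain = 20 log₁₀(5.352) ≈ 14.57 dB

14.6 dB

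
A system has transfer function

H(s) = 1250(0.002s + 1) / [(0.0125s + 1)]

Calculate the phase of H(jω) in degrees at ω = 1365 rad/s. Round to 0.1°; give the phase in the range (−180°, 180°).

At ω = 1365 rad/s:
zero (1 + j1365·0.002) = 1 + j2.73 → |·| ≈ 2.9074, ∠ ≈ 69.88°
pole (1 + j1365·0.0125) = 1 + j17.0625 → |·| ≈ 17.092, ∠ ≈ 86.65°
∠H = (69.88°) − (86.65°) = -16.77°

-16.8°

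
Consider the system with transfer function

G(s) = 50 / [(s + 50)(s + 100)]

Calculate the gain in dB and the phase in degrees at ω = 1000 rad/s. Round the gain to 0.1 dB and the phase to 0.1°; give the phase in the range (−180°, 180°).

-86.1 dB, -171.4°

At s = jω = j1000:
pole (s+50): 50 + j1000 → |·| = √(50²+1000²) = √1002500 ≈ 1001.2, ∠ = arctan(1000/50) ≈ 87.14°
pole (s+100): 100 + j1000 → |·| = √(100²+1000²) = √1010000 ≈ 1005, ∠ = arctan(1000/100) ≈ 84.29°
|G| = 50 / 1.0062e+06 ≈ 4.9692e-05
Gain = 20 log₁₀(4.9692e-05) ≈ -86.07 dB
∠G = 0.00° − 171.43° = -171.43°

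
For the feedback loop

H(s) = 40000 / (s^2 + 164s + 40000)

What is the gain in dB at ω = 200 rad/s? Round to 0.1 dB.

At s = jω = j200:
quadratic: (j200)² + 164·j200 + 40000 = 0 + j32800 → |·| ≈ 32800, ∠ ≈ 90.00°
|H| = 40000 / 32800 ≈ 1.2195
Gain = 20 log₁₀(1.2195) ≈ 1.72 dB

1.7 dB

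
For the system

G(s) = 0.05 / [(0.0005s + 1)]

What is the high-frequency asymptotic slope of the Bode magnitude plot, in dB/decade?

-20 dB/decade

Each pole contributes −20 dB/decade at high frequency; each zero contributes +20 dB/decade.
Net: 0 zero(s) − 1 pole(s) → -20 dB/decade.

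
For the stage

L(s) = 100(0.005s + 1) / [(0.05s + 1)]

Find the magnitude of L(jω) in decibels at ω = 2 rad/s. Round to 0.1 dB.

At ω = 2 rad/s:
zero (1 + j2·0.005) = 1 + j0.01 → |·| ≈ 1, ∠ ≈ 0.57°
pole (1 + j2·0.05) = 1 + j0.1 → |·| ≈ 1.005, ∠ ≈ 5.71°
|L| = 100 · 1 / (1.005) ≈ 99.502
Gain = 20 log₁₀(99.502) ≈ 39.96 dB

40.0 dB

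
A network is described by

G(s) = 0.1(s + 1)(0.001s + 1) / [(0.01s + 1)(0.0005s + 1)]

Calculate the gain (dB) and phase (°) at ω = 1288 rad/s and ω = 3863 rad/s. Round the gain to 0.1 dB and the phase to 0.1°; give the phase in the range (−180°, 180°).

ω = 1288: 22.7 dB, 23.8°; ω = 3863: 25.3 dB, 14.3°

At ω = 1288 rad/s:
zero (1 + j1288·1) = 1 + j1288 → |·| ≈ 1288, ∠ ≈ 89.96°
zero (1 + j1288·0.001) = 1 + j1.288 → |·| ≈ 1.6306, ∠ ≈ 52.17°
pole (1 + j1288·0.01) = 1 + j12.88 → |·| ≈ 12.919, ∠ ≈ 85.56°
pole (1 + j1288·0.0005) = 1 + j0.644 → |·| ≈ 1.1894, ∠ ≈ 32.78°
|G| = 0.1 · 1288 · 1.6306 / (12.919 · 1.1894) ≈ 13.668
Gain = 20 log₁₀(13.668) ≈ 22.71 dB
∠G = (89.96° + 52.17°) − (85.56° + 32.78°) = 23.79°

At ω = 3863 rad/s:
zero (1 + j3863·1) = 1 + j3863 → |·| ≈ 3863, ∠ ≈ 89.99°
zero (1 + j3863·0.001) = 1 + j3.863 → |·| ≈ 3.9903, ∠ ≈ 75.49°
pole (1 + j3863·0.01) = 1 + j38.63 → |·| ≈ 38.643, ∠ ≈ 88.52°
pole (1 + j3863·0.0005) = 1 + j1.9315 → |·| ≈ 2.175, ∠ ≈ 62.63°
|G| = 0.1 · 3863 · 3.9903 / (38.643 · 2.175) ≈ 18.34
Gain = 20 log₁₀(18.34) ≈ 25.27 dB
∠G = (89.99° + 75.49°) − (88.52° + 62.63°) = 14.33°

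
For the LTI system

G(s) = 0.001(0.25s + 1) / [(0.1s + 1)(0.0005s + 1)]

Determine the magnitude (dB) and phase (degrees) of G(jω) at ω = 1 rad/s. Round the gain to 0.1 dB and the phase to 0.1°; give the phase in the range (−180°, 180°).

-59.8 dB, 8.3°

At ω = 1 rad/s:
zero (1 + j1·0.25) = 1 + j0.25 → |·| ≈ 1.0308, ∠ ≈ 14.04°
pole (1 + j1·0.1) = 1 + j0.1 → |·| ≈ 1.005, ∠ ≈ 5.71°
pole (1 + j1·0.0005) = 1 + j0.0005 → |·| ≈ 1, ∠ ≈ 0.03°
|G| = 0.001 · 1.0308 / (1.005 · 1) ≈ 0.0010257
Gain = 20 log₁₀(0.0010257) ≈ -59.78 dB
∠G = (14.04°) − (5.71° + 0.03°) = 8.30°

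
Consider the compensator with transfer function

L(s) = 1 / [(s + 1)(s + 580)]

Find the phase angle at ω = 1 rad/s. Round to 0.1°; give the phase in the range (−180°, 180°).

-45.1°

At s = jω = j1:
pole (s+1): 1 + j1 → |·| = √(1²+1²) = √2 ≈ 1.4142, ∠ = arctan(1/1) ≈ 45.00°
pole (s+580): 580 + j1 → |·| = √(580²+1²) = √336401 ≈ 580, ∠ = arctan(1/580) ≈ 0.10°
∠L = 0.00° − 45.10° = -45.10°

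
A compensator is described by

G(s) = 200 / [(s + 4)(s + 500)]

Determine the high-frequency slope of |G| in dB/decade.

Each pole contributes −20 dB/decade at high frequency; each zero contributes +20 dB/decade.
Net: 0 zero(s) − 2 pole(s) → -40 dB/decade.

-40 dB/decade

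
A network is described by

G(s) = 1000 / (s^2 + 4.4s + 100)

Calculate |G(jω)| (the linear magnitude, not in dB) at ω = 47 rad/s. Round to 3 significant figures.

At s = jω = j47:
quadratic: (j47)² + 4.4·j47 + 100 = -2109 + j206.8 → |·| ≈ 2119.1, ∠ ≈ 174.40°
|G| = 1000 / 2119.1 ≈ 0.4719

0.472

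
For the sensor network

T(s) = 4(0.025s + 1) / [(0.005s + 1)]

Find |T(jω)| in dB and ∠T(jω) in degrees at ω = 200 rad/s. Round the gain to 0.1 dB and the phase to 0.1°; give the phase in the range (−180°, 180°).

23.2 dB, 33.7°

At ω = 200 rad/s:
zero (1 + j200·0.025) = 1 + j5 → |·| ≈ 5.099, ∠ ≈ 78.69°
pole (1 + j200·0.005) = 1 + j1 → |·| ≈ 1.4142, ∠ ≈ 45.00°
|T| = 4 · 5.099 / (1.4142) ≈ 14.422
Gain = 20 log₁₀(14.422) ≈ 23.18 dB
∠T = (78.69°) − (45.00°) = 33.69°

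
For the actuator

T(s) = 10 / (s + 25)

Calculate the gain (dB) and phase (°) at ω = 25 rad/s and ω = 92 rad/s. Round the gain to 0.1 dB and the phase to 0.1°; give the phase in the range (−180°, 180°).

At s = jω = j25:
pole (s+25): 25 + j25 → |·| = √(25²+25²) = √1250 ≈ 35.355, ∠ = arctan(25/25) ≈ 45.00°
|T| = 10 / 35.355 ≈ 0.28285
Gain = 20 log₁₀(0.28285) ≈ -10.97 dB
∠T = 0.00° − 45.00° = -45.00°

At s = jω = j92:
pole (s+25): 25 + j92 → |·| = √(25²+92²) = √9089 ≈ 95.336, ∠ = arctan(92/25) ≈ 74.80°
|T| = 10 / 95.336 ≈ 0.10489
Gain = 20 log₁₀(0.10489) ≈ -19.59 dB
∠T = 0.00° − 74.80° = -74.80°

ω = 25: -11.0 dB, -45.0°; ω = 92: -19.6 dB, -74.8°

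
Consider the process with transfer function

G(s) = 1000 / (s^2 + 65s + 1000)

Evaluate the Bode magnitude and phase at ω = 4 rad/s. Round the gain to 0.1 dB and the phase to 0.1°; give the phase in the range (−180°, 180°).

-0.2 dB, -14.8°

Substitute s = j4:
Numerator: 1000 = 1000 + j0
Denominator: (j4)^2 + 65(j4) + 1000 = 984 + j260
|N| = √(1000² + 0²) ≈ 1000, ∠N ≈ 0.00°
|D| = √(984² + 260²) ≈ 1017.8, ∠D ≈ 14.80°
|G| = 1000 / 1017.8 ≈ 0.98251
Gain = 20 log₁₀(0.98251) ≈ -0.15 dB
∠G = 0.00° − 14.80° = -14.80°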